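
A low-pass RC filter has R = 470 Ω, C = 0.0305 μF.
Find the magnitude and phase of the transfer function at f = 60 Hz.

Step 1 — Angular frequency: ω = 2π·60 = 377 rad/s.
Step 2 — Transfer function: H(jω) = 1/(1 + jωRC).
Step 3 — Denominator: 1 + jωRC = 1 + j·377·470·3.05e-08 = 1 + j0.005404.
Step 4 — H = 1 - j0.005404.
Step 5 — Magnitude: |H| = 1 (-0.0 dB); phase: φ = -0.3°.

|H| = 1 (-0.0 dB), φ = -0.3°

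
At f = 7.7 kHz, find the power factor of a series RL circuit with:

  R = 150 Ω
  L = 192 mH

Step 1 — Angular frequency: ω = 2π·f = 2π·7700 = 4.838e+04 rad/s.
Step 2 — Component impedances:
  R: Z = R = 150 Ω
  L: Z = jωL = j·4.838e+04·0.192 = 0 + j9289 Ω
Step 3 — Series combination: Z_total = R + L = 150 + j9289 Ω = 9290∠89.1° Ω.
Step 4 — Power factor: PF = cos(φ) = Re(Z)/|Z| = 150/9290 = 0.01615.
Step 5 — Type: Im(Z) = 9289 ⇒ lagging (phase φ = 89.1°).

PF = 0.01615 (lagging, φ = 89.1°)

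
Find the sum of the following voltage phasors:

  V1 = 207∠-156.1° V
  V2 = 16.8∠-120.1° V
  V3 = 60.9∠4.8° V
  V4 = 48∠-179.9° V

Step 1 — Convert each phasor to rectangular form:
  V1 = 207·(cos(-156.1°) + j·sin(-156.1°)) = -189.3 - j83.86 V
  V2 = 16.8·(cos(-120.1°) + j·sin(-120.1°)) = -8.425 - j14.53 V
  V3 = 60.9·(cos(4.8°) + j·sin(4.8°)) = 60.69 + j5.096 V
  V4 = 48·(cos(-179.9°) + j·sin(-179.9°)) = -48 - j0.08378 V
Step 2 — Sum components: V_total = -185 - j93.39 V.
Step 3 — Convert to polar: |V_total| = 207.2 V, ∠V_total = -153.2°.

V_total = 207.2∠-153.2° V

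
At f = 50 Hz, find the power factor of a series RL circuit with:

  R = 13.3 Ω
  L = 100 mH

Step 1 — Angular frequency: ω = 2π·f = 2π·50 = 314.2 rad/s.
Step 2 — Component impedances:
  R: Z = R = 13.3 Ω
  L: Z = jωL = j·314.2·0.1 = 0 + j31.42 Ω
Step 3 — Series combination: Z_total = R + L = 13.3 + j31.42 Ω = 34.12∠67.1° Ω.
Step 4 — Power factor: PF = cos(φ) = Re(Z)/|Z| = 13.3/34.115 = 0.3899.
Step 5 — Type: Im(Z) = 31.42 ⇒ lagging (phase φ = 67.1°).

PF = 0.3899 (lagging, φ = 67.1°)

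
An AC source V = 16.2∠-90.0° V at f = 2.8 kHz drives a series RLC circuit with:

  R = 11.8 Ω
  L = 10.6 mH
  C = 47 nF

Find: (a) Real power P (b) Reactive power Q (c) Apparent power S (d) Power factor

Step 1 — Angular frequency: ω = 2π·f = 2π·2800 = 1.759e+04 rad/s.
Step 2 — Component impedances:
  R: Z = R = 11.8 Ω
  L: Z = jωL = j·1.759e+04·0.0106 = 0 + j186.5 Ω
  C: Z = 1/(jωC) = -j/(ω·C) = 0 - j1209 Ω
Step 3 — Series combination: Z_total = R + L + C = 11.8 - j1023 Ω = 1023∠-89.3° Ω.
Step 4 — Source phasor: V = 16.2∠-90.0° V = 0 - j16.2 V.
Step 5 — Current: I = V / Z = 0.01584 - j0.0001827 A = 0.01584∠-0.7° A.
Step 6 — Complex power: S = V·I* = 0.002959 - j0.2565 VA.
Step 7 — Real power: P = Re(S) = 0.002959 W.
Step 8 — Reactive power: Q = Im(S) = -0.2565 VAR.
Step 9 — Apparent power: |S| = 0.2565 VA.
Step 10 — Power factor: PF = P/|S| = 0.01154 (leading).

(a) P = 0.002959 W  (b) Q = -0.2565 VAR  (c) S = 0.2565 VA  (d) PF = 0.01154 (leading)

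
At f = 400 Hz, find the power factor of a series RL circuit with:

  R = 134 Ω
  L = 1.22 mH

Step 1 — Angular frequency: ω = 2π·f = 2π·400 = 2513 rad/s.
Step 2 — Component impedances:
  R: Z = R = 134 Ω
  L: Z = jωL = j·2513·0.00122 = 0 + j3.066 Ω
Step 3 — Series combination: Z_total = R + L = 134 + j3.066 Ω = 134∠1.3° Ω.
Step 4 — Power factor: PF = cos(φ) = Re(Z)/|Z| = 134/134.04 = 0.9997.
Step 5 — Type: Im(Z) = 3.066 ⇒ lagging (phase φ = 1.3°).

PF = 0.9997 (lagging, φ = 1.3°)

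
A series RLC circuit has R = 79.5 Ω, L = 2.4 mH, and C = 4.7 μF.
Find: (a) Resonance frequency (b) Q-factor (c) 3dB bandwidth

Step 1 — Resonance condition Im(Z)=0 gives ω₀ = 1/√(LC).
Step 2 — ω₀ = 1/√(0.0024·4.7e-06) = 9416 rad/s.
Step 3 — f₀ = ω₀/(2π) = 1499 Hz.
Step 4 — Series Q: Q = ω₀L/R = 9416·0.0024/79.5 = 0.2842.
Step 5 — 3dB bandwidth: Δω = ω₀/Q = 3.312e+04 rad/s; BW = Δω/(2π) = 5272 Hz.

(a) f₀ = 1499 Hz  (b) Q = 0.2842  (c) BW = 5272 Hz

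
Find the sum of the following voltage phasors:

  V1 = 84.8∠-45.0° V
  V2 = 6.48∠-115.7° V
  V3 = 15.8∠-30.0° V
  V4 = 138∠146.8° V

Step 1 — Convert each phasor to rectangular form:
  V1 = 84.8·(cos(-45.0°) + j·sin(-45.0°)) = 59.96 - j59.96 V
  V2 = 6.48·(cos(-115.7°) + j·sin(-115.7°)) = -2.81 - j5.839 V
  V3 = 15.8·(cos(-30.0°) + j·sin(-30.0°)) = 13.68 - j7.9 V
  V4 = 138·(cos(146.8°) + j·sin(146.8°)) = -115.5 + j75.56 V
Step 2 — Sum components: V_total = -44.64 + j1.862 V.
Step 3 — Convert to polar: |V_total| = 44.68 V, ∠V_total = 177.6°.

V_total = 44.68∠177.6° V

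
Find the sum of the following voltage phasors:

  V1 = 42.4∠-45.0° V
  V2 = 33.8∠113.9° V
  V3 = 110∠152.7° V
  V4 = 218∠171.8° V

Step 1 — Convert each phasor to rectangular form:
  V1 = 42.4·(cos(-45.0°) + j·sin(-45.0°)) = 29.98 - j29.98 V
  V2 = 33.8·(cos(113.9°) + j·sin(113.9°)) = -13.69 + j30.9 V
  V3 = 110·(cos(152.7°) + j·sin(152.7°)) = -97.75 + j50.45 V
  V4 = 218·(cos(171.8°) + j·sin(171.8°)) = -215.8 + j31.09 V
Step 2 — Sum components: V_total = -297.2 + j82.47 V.
Step 3 — Convert to polar: |V_total| = 308.5 V, ∠V_total = 164.5°.

V_total = 308.5∠164.5° V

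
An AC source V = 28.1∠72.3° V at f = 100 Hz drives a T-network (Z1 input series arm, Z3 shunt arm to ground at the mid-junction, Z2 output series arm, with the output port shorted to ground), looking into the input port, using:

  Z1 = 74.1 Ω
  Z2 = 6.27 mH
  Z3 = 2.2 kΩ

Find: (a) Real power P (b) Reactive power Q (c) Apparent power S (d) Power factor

Step 1 — Angular frequency: ω = 2π·f = 2π·100 = 628.3 rad/s.
Step 2 — Component impedances:
  Z1: Z = R = 74.1 Ω
  Z2: Z = jωL = j·628.3·0.00627 = 0 + j3.94 Ω
  Z3: Z = R = 2200 Ω
Step 3 — With the output port shorted to ground, the output series arm Z2 runs from the junction to ground; the shunt arm Z3 also runs from the junction to ground. They appear in parallel: Z3 || Z2 = 0.007055 + j3.94 Ω.
Step 4 — Series with input arm Z1: Z_in = Z1 + (Z3 || Z2) = 74.11 + j3.94 Ω = 74.21∠3.0° Ω.
Step 5 — Source phasor: V = 28.1∠72.3° V = 8.543 + j26.77 V.
Step 6 — Current: I = V / Z = 0.1341 + j0.3541 A = 0.3786∠69.3° A.
Step 7 — Complex power: S = V·I* = 10.62 + j0.5648 VA.
Step 8 — Real power: P = Re(S) = 10.62 W.
Step 9 — Reactive power: Q = Im(S) = 0.5648 VAR.
Step 10 — Apparent power: |S| = 10.64 VA.
Step 11 — Power factor: PF = P/|S| = 0.9986 (lagging).

(a) P = 10.62 W  (b) Q = 0.5648 VAR  (c) S = 10.64 VA  (d) PF = 0.9986 (lagging)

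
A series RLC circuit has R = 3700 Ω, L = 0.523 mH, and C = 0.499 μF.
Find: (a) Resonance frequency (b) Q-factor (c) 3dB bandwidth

Step 1 — Resonance condition Im(Z)=0 gives ω₀ = 1/√(LC).
Step 2 — ω₀ = 1/√(0.000523·4.99e-07) = 6.19e+04 rad/s.
Step 3 — f₀ = ω₀/(2π) = 9852 Hz.
Step 4 — Series Q: Q = ω₀L/R = 6.19e+04·0.000523/3700 = 0.00875.
Step 5 — 3dB bandwidth: Δω = ω₀/Q = 7.075e+06 rad/s; BW = Δω/(2π) = 1.126e+06 Hz.

(a) f₀ = 9852 Hz  (b) Q = 0.00875  (c) BW = 1.126e+06 Hz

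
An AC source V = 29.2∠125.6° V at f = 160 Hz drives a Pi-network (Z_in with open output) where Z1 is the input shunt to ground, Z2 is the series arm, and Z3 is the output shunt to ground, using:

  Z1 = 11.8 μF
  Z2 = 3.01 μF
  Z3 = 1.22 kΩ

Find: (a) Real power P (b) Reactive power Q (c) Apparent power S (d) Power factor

Step 1 — Angular frequency: ω = 2π·f = 2π·160 = 1005 rad/s.
Step 2 — Component impedances:
  Z1: Z = 1/(jωC) = -j/(ω·C) = 0 - j84.3 Ω
  Z2: Z = 1/(jωC) = -j/(ω·C) = 0 - j330.5 Ω
  Z3: Z = R = 1220 Ω
Step 3 — With open output, the series arm Z2 and the output shunt Z3 appear in series to ground: Z2 + Z3 = 1220 - j330.5 Ω.
Step 4 — Parallel with input shunt Z1: Z_in = Z1 || (Z2 + Z3) = 5.221 - j82.52 Ω = 82.69∠-86.4° Ω.
Step 5 — Source phasor: V = 29.2∠125.6° V = -17 + j23.74 V.
Step 6 — Current: I = V / Z = -0.2995 - j0.187 A = 0.3531∠-148.0° A.
Step 7 — Complex power: S = V·I* = 0.6511 - j10.29 VA.
Step 8 — Real power: P = Re(S) = 0.6511 W.
Step 9 — Reactive power: Q = Im(S) = -10.29 VAR.
Step 10 — Apparent power: |S| = 10.31 VA.
Step 11 — Power factor: PF = P/|S| = 0.06314 (leading).

(a) P = 0.6511 W  (b) Q = -10.29 VAR  (c) S = 10.31 VA  (d) PF = 0.06314 (leading)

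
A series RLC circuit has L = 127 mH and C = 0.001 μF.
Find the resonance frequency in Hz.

Step 1 — Resonance condition Im(Z)=0 gives ω₀ = 1/√(LC).
Step 2 — ω₀ = 1/√(0.127·1e-09) = 8.874e+04 rad/s.
Step 3 — f₀ = ω₀/(2π) = 1.412e+04 Hz.

f₀ = 1.412e+04 Hz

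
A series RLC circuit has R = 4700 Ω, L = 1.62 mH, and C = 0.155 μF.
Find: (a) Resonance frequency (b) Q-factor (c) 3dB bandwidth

Step 1 — Resonance: ω₀ = 1/√(LC) = 1/√(0.00162·1.55e-07) = 6.311e+04 rad/s.
Step 2 — f₀ = ω₀/(2π) = 1.004e+04 Hz.
Step 3 — Series Q: Q = ω₀L/R = 6.311e+04·0.00162/4700 = 0.02175.
Step 4 — Bandwidth: Δω = ω₀/Q = 2.901e+06 rad/s; BW = Δω/(2π) = 4.617e+05 Hz.

(a) f₀ = 1.004e+04 Hz  (b) Q = 0.02175  (c) BW = 4.617e+05 Hz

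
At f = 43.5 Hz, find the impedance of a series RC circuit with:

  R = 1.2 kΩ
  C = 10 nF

Step 1 — Angular frequency: ω = 2π·f = 2π·43.5 = 273.3 rad/s.
Step 2 — Component impedances:
  R: Z = R = 1200 Ω
  C: Z = 1/(jωC) = -j/(ω·C) = 0 - j3.659e+05 Ω
Step 3 — Series combination: Z_total = R + C = 1200 - j3.659e+05 Ω = 3.659e+05∠-89.8° Ω.

Z = 1200 - j3.659e+05 Ω = 3.659e+05∠-89.8° Ω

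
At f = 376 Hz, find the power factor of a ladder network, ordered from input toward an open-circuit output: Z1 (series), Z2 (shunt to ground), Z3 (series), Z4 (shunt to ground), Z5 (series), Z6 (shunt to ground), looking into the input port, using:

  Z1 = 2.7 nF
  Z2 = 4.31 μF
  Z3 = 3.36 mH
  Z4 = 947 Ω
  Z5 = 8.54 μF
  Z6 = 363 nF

Step 1 — Angular frequency: ω = 2π·f = 2π·376 = 2362 rad/s.
Step 2 — Component impedances:
  Z1: Z = 1/(jωC) = -j/(ω·C) = 0 - j1.568e+05 Ω
  Z2: Z = 1/(jωC) = -j/(ω·C) = 0 - j98.21 Ω
  Z3: Z = jωL = j·2362·0.00336 = 0 + j7.938 Ω
  Z4: Z = R = 947 Ω
  Z5: Z = 1/(jωC) = -j/(ω·C) = 0 - j49.56 Ω
  Z6: Z = 1/(jωC) = -j/(ω·C) = 0 - j1166 Ω
Step 3 — Ladder network (open output): work backward from the far end, alternating series and parallel combinations. Z_in = 8.757 - j1.569e+05 Ω = 1.569e+05∠-90.0° Ω.
Step 4 — Power factor: PF = cos(φ) = Re(Z)/|Z| = 8.7566/1.5686e+05 = 5.582e-05.
Step 5 — Type: Im(Z) = -1.569e+05 ⇒ leading (phase φ = -90.0°).

PF = 5.582e-05 (leading, φ = -90.0°)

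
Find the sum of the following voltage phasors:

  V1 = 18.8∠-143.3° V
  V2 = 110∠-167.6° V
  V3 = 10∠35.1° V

Step 1 — Convert each phasor to rectangular form:
  V1 = 18.8·(cos(-143.3°) + j·sin(-143.3°)) = -15.07 - j11.24 V
  V2 = 110·(cos(-167.6°) + j·sin(-167.6°)) = -107.4 - j23.62 V
  V3 = 10·(cos(35.1°) + j·sin(35.1°)) = 8.181 + j5.75 V
Step 2 — Sum components: V_total = -114.3 - j29.11 V.
Step 3 — Convert to polar: |V_total| = 118 V, ∠V_total = -165.7°.

V_total = 118∠-165.7° V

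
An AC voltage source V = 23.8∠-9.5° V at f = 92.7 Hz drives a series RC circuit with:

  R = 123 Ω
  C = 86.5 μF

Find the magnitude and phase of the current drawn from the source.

Step 1 — Angular frequency: ω = 2π·f = 2π·92.7 = 582.5 rad/s.
Step 2 — Component impedances:
  R: Z = R = 123 Ω
  C: Z = 1/(jωC) = -j/(ω·C) = 0 - j19.85 Ω
Step 3 — Series combination: Z_total = R + C = 123 - j19.85 Ω = 124.6∠-9.2° Ω.
Step 4 — Source phasor: V = 23.8∠-9.5° V = 23.47 - j3.928 V.
Step 5 — Ohm's law: I = V / Z_total = (23.47 - j3.928) / (123 - j19.85) = 0.191 - j0.001111 A.
Step 6 — Convert to polar: |I| = 0.191 A, ∠I = -0.3°.

I = 0.191∠-0.3° A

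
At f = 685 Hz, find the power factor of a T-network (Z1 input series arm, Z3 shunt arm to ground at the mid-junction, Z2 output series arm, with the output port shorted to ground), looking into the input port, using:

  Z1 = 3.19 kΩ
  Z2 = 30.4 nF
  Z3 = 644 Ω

Step 1 — Angular frequency: ω = 2π·f = 2π·685 = 4304 rad/s.
Step 2 — Component impedances:
  Z1: Z = R = 3190 Ω
  Z2: Z = 1/(jωC) = -j/(ω·C) = 0 - j7643 Ω
  Z3: Z = R = 644 Ω
Step 3 — With the output port shorted to ground, the output series arm Z2 runs from the junction to ground; the shunt arm Z3 also runs from the junction to ground. They appear in parallel: Z3 || Z2 = 639.5 - j53.88 Ω.
Step 4 — Series with input arm Z1: Z_in = Z1 + (Z3 || Z2) = 3829 - j53.88 Ω = 3830∠-0.8° Ω.
Step 5 — Power factor: PF = cos(φ) = Re(Z)/|Z| = 3829.5/3829.8 = 0.9999.
Step 6 — Type: Im(Z) = -53.88 ⇒ leading (phase φ = -0.8°).

PF = 0.9999 (leading, φ = -0.8°)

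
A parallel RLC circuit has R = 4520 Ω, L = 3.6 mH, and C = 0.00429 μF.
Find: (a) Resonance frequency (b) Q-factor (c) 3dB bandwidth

Step 1 — Resonance: ω₀ = 1/√(LC) = 1/√(0.0036·4.29e-09) = 2.545e+05 rad/s.
Step 2 — f₀ = ω₀/(2π) = 4.05e+04 Hz.
Step 3 — Parallel Q: Q = R/(ω₀L) = 4520/(2.545e+05·0.0036) = 4.934.
Step 4 — Bandwidth: Δω = ω₀/Q = 5.157e+04 rad/s; BW = Δω/(2π) = 8208 Hz.

(a) f₀ = 4.05e+04 Hz  (b) Q = 4.934  (c) BW = 8208 Hz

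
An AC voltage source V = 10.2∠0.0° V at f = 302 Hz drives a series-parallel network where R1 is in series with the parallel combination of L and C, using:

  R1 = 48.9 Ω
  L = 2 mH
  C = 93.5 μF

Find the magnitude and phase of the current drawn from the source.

Step 1 — Angular frequency: ω = 2π·f = 2π·302 = 1898 rad/s.
Step 2 — Component impedances:
  R1: Z = R = 48.9 Ω
  L: Z = jωL = j·1898·0.002 = 0 + j3.795 Ω
  C: Z = 1/(jωC) = -j/(ω·C) = 0 - j5.636 Ω
Step 3 — Parallel branch: L || C = 1/(1/L + 1/C) = 0 + j11.62 Ω.
Step 4 — Series with R1: Z_total = R1 + (L || C) = 48.9 + j11.62 Ω = 50.26∠13.4° Ω.
Step 5 — Source phasor: V = 10.2∠0.0° V = 10.2 V.
Step 6 — Ohm's law: I = V / Z_total = (10.2) / (48.9 + j11.62) = 0.1974 - j0.04691 A.
Step 7 — Convert to polar: |I| = 0.2029 A, ∠I = -13.4°.

I = 0.2029∠-13.4° A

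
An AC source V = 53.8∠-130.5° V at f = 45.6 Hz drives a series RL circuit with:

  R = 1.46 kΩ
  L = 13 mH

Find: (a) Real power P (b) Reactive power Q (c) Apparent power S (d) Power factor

Step 1 — Angular frequency: ω = 2π·f = 2π·45.6 = 286.5 rad/s.
Step 2 — Component impedances:
  R: Z = R = 1460 Ω
  L: Z = jωL = j·286.5·0.013 = 0 + j3.725 Ω
Step 3 — Series combination: Z_total = R + L = 1460 + j3.725 Ω = 1460∠0.1° Ω.
Step 4 — Source phasor: V = 53.8∠-130.5° V = -34.94 - j40.91 V.
Step 5 — Current: I = V / Z = -0.024 - j0.02796 A = 0.03685∠-130.6° A.
Step 6 — Complex power: S = V·I* = 1.982 + j0.005058 VA.
Step 7 — Real power: P = Re(S) = 1.982 W.
Step 8 — Reactive power: Q = Im(S) = 0.005058 VAR.
Step 9 — Apparent power: |S| = 1.982 VA.
Step 10 — Power factor: PF = P/|S| = 1 (lagging).

(a) P = 1.982 W  (b) Q = 0.005058 VAR  (c) S = 1.982 VA  (d) PF = 1 (lagging)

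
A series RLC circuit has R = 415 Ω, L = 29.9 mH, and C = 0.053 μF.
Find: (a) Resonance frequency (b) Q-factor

Step 1 — Resonance condition Im(Z)=0 gives ω₀ = 1/√(LC).
Step 2 — ω₀ = 1/√(0.0299·5.3e-08) = 2.512e+04 rad/s.
Step 3 — f₀ = ω₀/(2π) = 3998 Hz.
Step 4 — Series Q: Q = ω₀L/R = 2.512e+04·0.0299/415 = 1.81.

(a) f₀ = 3998 Hz  (b) Q = 1.81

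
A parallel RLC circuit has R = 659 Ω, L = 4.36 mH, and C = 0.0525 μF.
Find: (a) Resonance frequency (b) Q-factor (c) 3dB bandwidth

Step 1 — Resonance: ω₀ = 1/√(LC) = 1/√(0.00436·5.25e-08) = 6.61e+04 rad/s.
Step 2 — f₀ = ω₀/(2π) = 1.052e+04 Hz.
Step 3 — Parallel Q: Q = R/(ω₀L) = 659/(6.61e+04·0.00436) = 2.287.
Step 4 — Bandwidth: Δω = ω₀/Q = 2.89e+04 rad/s; BW = Δω/(2π) = 4600 Hz.

(a) f₀ = 1.052e+04 Hz  (b) Q = 2.287  (c) BW = 4600 Hz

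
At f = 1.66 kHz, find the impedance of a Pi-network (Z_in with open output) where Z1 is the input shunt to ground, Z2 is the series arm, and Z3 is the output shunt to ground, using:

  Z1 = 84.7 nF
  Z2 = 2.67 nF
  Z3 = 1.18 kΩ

Step 1 — Angular frequency: ω = 2π·f = 2π·1660 = 1.043e+04 rad/s.
Step 2 — Component impedances:
  Z1: Z = 1/(jωC) = -j/(ω·C) = 0 - j1132 Ω
  Z2: Z = 1/(jωC) = -j/(ω·C) = 0 - j3.591e+04 Ω
  Z3: Z = R = 1180 Ω
Step 3 — With open output, the series arm Z2 and the output shunt Z3 appear in series to ground: Z2 + Z3 = 1180 - j3.591e+04 Ω.
Step 4 — Parallel with input shunt Z1: Z_in = Z1 || (Z2 + Z3) = 1.101 - j1097 Ω = 1097∠-89.9° Ω.

Z = 1.101 - j1097 Ω = 1097∠-89.9° Ω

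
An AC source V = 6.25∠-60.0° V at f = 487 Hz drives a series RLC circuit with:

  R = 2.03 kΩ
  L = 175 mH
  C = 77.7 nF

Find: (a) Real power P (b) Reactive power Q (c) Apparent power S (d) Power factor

Step 1 — Angular frequency: ω = 2π·f = 2π·487 = 3060 rad/s.
Step 2 — Component impedances:
  R: Z = R = 2030 Ω
  L: Z = jωL = j·3060·0.175 = 0 + j535.5 Ω
  C: Z = 1/(jωC) = -j/(ω·C) = 0 - j4206 Ω
Step 3 — Series combination: Z_total = R + L + C = 2030 - j3671 Ω = 4194∠-61.1° Ω.
Step 4 — Source phasor: V = 6.25∠-60.0° V = 3.125 - j5.413 V.
Step 5 — Current: I = V / Z = 0.00149 + j2.744e-05 A = 0.00149∠1.1° A.
Step 6 — Complex power: S = V·I* = 0.004507 - j0.00815 VA.
Step 7 — Real power: P = Re(S) = 0.004507 W.
Step 8 — Reactive power: Q = Im(S) = -0.00815 VAR.
Step 9 — Apparent power: |S| = 0.009313 VA.
Step 10 — Power factor: PF = P/|S| = 0.484 (leading).

(a) P = 0.004507 W  (b) Q = -0.00815 VAR  (c) S = 0.009313 VA  (d) PF = 0.484 (leading)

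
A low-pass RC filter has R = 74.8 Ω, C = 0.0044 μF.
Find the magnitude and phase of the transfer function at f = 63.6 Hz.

Step 1 — Angular frequency: ω = 2π·63.6 = 399.6 rad/s.
Step 2 — Transfer function: H(jω) = 1/(1 + jωRC).
Step 3 — Denominator: 1 + jωRC = 1 + j·399.6·74.8·4.4e-09 = 1 + j0.0001315.
Step 4 — H = 1 - j0.0001315.
Step 5 — Magnitude: |H| = 1 (-0.0 dB); phase: φ = -0.0°.

|H| = 1 (-0.0 dB), φ = -0.0°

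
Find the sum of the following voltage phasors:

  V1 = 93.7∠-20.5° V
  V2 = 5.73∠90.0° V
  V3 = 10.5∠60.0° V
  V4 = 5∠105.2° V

Step 1 — Convert each phasor to rectangular form:
  V1 = 93.7·(cos(-20.5°) + j·sin(-20.5°)) = 87.77 - j32.81 V
  V2 = 5.73·(cos(90.0°) + j·sin(90.0°)) = 0 + j5.73 V
  V3 = 10.5·(cos(60.0°) + j·sin(60.0°)) = 5.25 + j9.093 V
  V4 = 5·(cos(105.2°) + j·sin(105.2°)) = -1.311 + j4.825 V
Step 2 — Sum components: V_total = 91.71 - j13.17 V.
Step 3 — Convert to polar: |V_total| = 92.65 V, ∠V_total = -8.2°.

V_total = 92.65∠-8.2° V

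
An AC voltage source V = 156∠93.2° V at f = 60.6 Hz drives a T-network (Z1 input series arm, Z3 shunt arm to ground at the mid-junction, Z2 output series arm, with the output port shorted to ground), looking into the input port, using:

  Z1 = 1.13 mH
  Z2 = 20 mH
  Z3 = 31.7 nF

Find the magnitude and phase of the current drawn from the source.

Step 1 — Angular frequency: ω = 2π·f = 2π·60.6 = 380.8 rad/s.
Step 2 — Component impedances:
  Z1: Z = jωL = j·380.8·0.00113 = 0 + j0.4303 Ω
  Z2: Z = jωL = j·380.8·0.02 = 0 + j7.615 Ω
  Z3: Z = 1/(jωC) = -j/(ω·C) = 0 - j8.285e+04 Ω
Step 3 — With the output port shorted to ground, the output series arm Z2 runs from the junction to ground; the shunt arm Z3 also runs from the junction to ground. They appear in parallel: Z3 || Z2 = 0 + j7.616 Ω.
Step 4 — Series with input arm Z1: Z_in = Z1 + (Z3 || Z2) = 0 + j8.046 Ω = 8.046∠90.0° Ω.
Step 5 — Source phasor: V = 156∠93.2° V = -8.708 + j155.8 V.
Step 6 — Ohm's law: I = V / Z_total = (-8.708 + j155.8) / (0 + j8.046) = 19.36 + j1.082 A.
Step 7 — Convert to polar: |I| = 19.39 A, ∠I = 3.2°.

I = 19.39∠3.2° A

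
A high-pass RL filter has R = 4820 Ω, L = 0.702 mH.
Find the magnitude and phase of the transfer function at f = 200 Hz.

Step 1 — Angular frequency: ω = 2π·200 = 1257 rad/s.
Step 2 — Transfer function: H(jω) = jωL/(R + jωL).
Step 3 — Numerator jωL = j·0.8822; denominator R + jωL = 4820 + j0.8822.
Step 4 — H = 3.35e-08 + j0.000183.
Step 5 — Magnitude: |H| = 0.000183 (-74.8 dB); phase: φ = 90.0°.

|H| = 0.000183 (-74.8 dB), φ = 90.0°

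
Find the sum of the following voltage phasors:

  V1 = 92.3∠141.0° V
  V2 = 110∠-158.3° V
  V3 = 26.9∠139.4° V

Step 1 — Convert each phasor to rectangular form:
  V1 = 92.3·(cos(141.0°) + j·sin(141.0°)) = -71.73 + j58.09 V
  V2 = 110·(cos(-158.3°) + j·sin(-158.3°)) = -102.2 - j40.67 V
  V3 = 26.9·(cos(139.4°) + j·sin(139.4°)) = -20.42 + j17.51 V
Step 2 — Sum components: V_total = -194.4 + j34.92 V.
Step 3 — Convert to polar: |V_total| = 197.5 V, ∠V_total = 169.8°.

V_total = 197.5∠169.8° V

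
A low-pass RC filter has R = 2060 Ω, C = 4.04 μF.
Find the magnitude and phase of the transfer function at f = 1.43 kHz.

Step 1 — Angular frequency: ω = 2π·1430 = 8985 rad/s.
Step 2 — Transfer function: H(jω) = 1/(1 + jωRC).
Step 3 — Denominator: 1 + jωRC = 1 + j·8985·2060·4.04e-06 = 1 + j74.78.
Step 4 — H = 0.0001788 - j0.01337.
Step 5 — Magnitude: |H| = 0.01337 (-37.5 dB); phase: φ = -89.2°.

|H| = 0.01337 (-37.5 dB), φ = -89.2°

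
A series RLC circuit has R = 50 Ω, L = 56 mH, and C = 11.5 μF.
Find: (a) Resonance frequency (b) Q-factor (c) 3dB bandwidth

Step 1 — Resonance condition Im(Z)=0 gives ω₀ = 1/√(LC).
Step 2 — ω₀ = 1/√(0.056·1.15e-05) = 1246 rad/s.
Step 3 — f₀ = ω₀/(2π) = 198.3 Hz.
Step 4 — Series Q: Q = ω₀L/R = 1246·0.056/50 = 1.396.
Step 5 — 3dB bandwidth: Δω = ω₀/Q = 892.9 rad/s; BW = Δω/(2π) = 142.1 Hz.

(a) f₀ = 198.3 Hz  (b) Q = 1.396  (c) BW = 142.1 Hz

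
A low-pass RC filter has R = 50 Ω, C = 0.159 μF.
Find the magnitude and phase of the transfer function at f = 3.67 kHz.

Step 1 — Angular frequency: ω = 2π·3670 = 2.306e+04 rad/s.
Step 2 — Transfer function: H(jω) = 1/(1 + jωRC).
Step 3 — Denominator: 1 + jωRC = 1 + j·2.306e+04·50·1.59e-07 = 1 + j0.1833.
Step 4 — H = 0.9675 - j0.1774.
Step 5 — Magnitude: |H| = 0.9836 (-0.1 dB); phase: φ = -10.4°.

|H| = 0.9836 (-0.1 dB), φ = -10.4°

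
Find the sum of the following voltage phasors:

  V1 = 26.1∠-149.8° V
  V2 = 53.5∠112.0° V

Step 1 — Convert each phasor to rectangular form:
  V1 = 26.1·(cos(-149.8°) + j·sin(-149.8°)) = -22.56 - j13.13 V
  V2 = 53.5·(cos(112.0°) + j·sin(112.0°)) = -20.04 + j49.6 V
Step 2 — Sum components: V_total = -42.6 + j36.48 V.
Step 3 — Convert to polar: |V_total| = 56.08 V, ∠V_total = 139.4°.

V_total = 56.08∠139.4° V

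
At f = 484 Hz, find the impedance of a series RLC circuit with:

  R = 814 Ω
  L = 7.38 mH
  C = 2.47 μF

Step 1 — Angular frequency: ω = 2π·f = 2π·484 = 3041 rad/s.
Step 2 — Component impedances:
  R: Z = R = 814 Ω
  L: Z = jωL = j·3041·0.00738 = 0 + j22.44 Ω
  C: Z = 1/(jωC) = -j/(ω·C) = 0 - j133.1 Ω
Step 3 — Series combination: Z_total = R + L + C = 814 - j110.7 Ω = 821.5∠-7.7° Ω.

Z = 814 - j110.7 Ω = 821.5∠-7.7° Ω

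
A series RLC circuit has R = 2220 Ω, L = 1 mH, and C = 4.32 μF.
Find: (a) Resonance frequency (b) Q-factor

Step 1 — Resonance condition Im(Z)=0 gives ω₀ = 1/√(LC).
Step 2 — ω₀ = 1/√(0.001·4.32e-06) = 1.521e+04 rad/s.
Step 3 — f₀ = ω₀/(2π) = 2421 Hz.
Step 4 — Series Q: Q = ω₀L/R = 1.521e+04·0.001/2220 = 0.006853.

(a) f₀ = 2421 Hz  (b) Q = 0.006853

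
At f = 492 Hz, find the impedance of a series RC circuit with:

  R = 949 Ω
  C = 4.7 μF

Step 1 — Angular frequency: ω = 2π·f = 2π·492 = 3091 rad/s.
Step 2 — Component impedances:
  R: Z = R = 949 Ω
  C: Z = 1/(jωC) = -j/(ω·C) = 0 - j68.83 Ω
Step 3 — Series combination: Z_total = R + C = 949 - j68.83 Ω = 951.5∠-4.1° Ω.

Z = 949 - j68.83 Ω = 951.5∠-4.1° Ω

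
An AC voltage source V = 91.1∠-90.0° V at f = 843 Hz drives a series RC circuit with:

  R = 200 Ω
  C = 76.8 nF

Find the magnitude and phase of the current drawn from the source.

Step 1 — Angular frequency: ω = 2π·f = 2π·843 = 5297 rad/s.
Step 2 — Component impedances:
  R: Z = R = 200 Ω
  C: Z = 1/(jωC) = -j/(ω·C) = 0 - j2458 Ω
Step 3 — Series combination: Z_total = R + C = 200 - j2458 Ω = 2466∠-85.3° Ω.
Step 4 — Source phasor: V = 91.1∠-90.0° V = 0 - j91.1 V.
Step 5 — Ohm's law: I = V / Z_total = (0 - j91.1) / (200 - j2458) = 0.03681 - j0.002995 A.
Step 6 — Convert to polar: |I| = 0.03694 A, ∠I = -4.7°.

I = 0.03694∠-4.7° A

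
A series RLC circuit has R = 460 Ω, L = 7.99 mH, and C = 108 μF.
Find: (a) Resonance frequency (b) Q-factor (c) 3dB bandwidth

Step 1 — Resonance: ω₀ = 1/√(LC) = 1/√(0.00799·0.000108) = 1077 rad/s.
Step 2 — f₀ = ω₀/(2π) = 171.3 Hz.
Step 3 — Series Q: Q = ω₀L/R = 1077·0.00799/460 = 0.0187.
Step 4 — Bandwidth: Δω = ω₀/Q = 5.757e+04 rad/s; BW = Δω/(2π) = 9163 Hz.

(a) f₀ = 171.3 Hz  (b) Q = 0.0187  (c) BW = 9163 Hz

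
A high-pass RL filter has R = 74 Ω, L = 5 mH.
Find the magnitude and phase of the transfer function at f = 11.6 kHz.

Step 1 — Angular frequency: ω = 2π·1.16e+04 = 7.288e+04 rad/s.
Step 2 — Transfer function: H(jω) = jωL/(R + jωL).
Step 3 — Numerator jωL = j·364.4; denominator R + jωL = 74 + j364.4.
Step 4 — H = 0.9604 + j0.195.
Step 5 — Magnitude: |H| = 0.98 (-0.2 dB); phase: φ = 11.5°.

|H| = 0.98 (-0.2 dB), φ = 11.5°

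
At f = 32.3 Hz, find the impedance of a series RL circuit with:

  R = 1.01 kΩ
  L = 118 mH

Step 1 — Angular frequency: ω = 2π·f = 2π·32.3 = 202.9 rad/s.
Step 2 — Component impedances:
  R: Z = R = 1010 Ω
  L: Z = jωL = j·202.9·0.118 = 0 + j23.95 Ω
Step 3 — Series combination: Z_total = R + L = 1010 + j23.95 Ω = 1010∠1.4° Ω.

Z = 1010 + j23.95 Ω = 1010∠1.4° Ω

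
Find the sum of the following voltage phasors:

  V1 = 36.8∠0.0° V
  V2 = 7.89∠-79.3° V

Step 1 — Convert each phasor to rectangular form:
  V1 = 36.8·(cos(0.0°) + j·sin(0.0°)) = 36.8 V
  V2 = 7.89·(cos(-79.3°) + j·sin(-79.3°)) = 1.465 - j7.753 V
Step 2 — Sum components: V_total = 38.26 - j7.753 V.
Step 3 — Convert to polar: |V_total| = 39.04 V, ∠V_total = -11.5°.

V_total = 39.04∠-11.5° V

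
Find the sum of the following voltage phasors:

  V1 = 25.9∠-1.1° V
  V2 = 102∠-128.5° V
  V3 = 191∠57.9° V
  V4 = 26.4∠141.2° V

Step 1 — Convert each phasor to rectangular form:
  V1 = 25.9·(cos(-1.1°) + j·sin(-1.1°)) = 25.9 - j0.4972 V
  V2 = 102·(cos(-128.5°) + j·sin(-128.5°)) = -63.5 - j79.83 V
  V3 = 191·(cos(57.9°) + j·sin(57.9°)) = 101.5 + j161.8 V
  V4 = 26.4·(cos(141.2°) + j·sin(141.2°)) = -20.57 + j16.54 V
Step 2 — Sum components: V_total = 43.32 + j98.02 V.
Step 3 — Convert to polar: |V_total| = 107.2 V, ∠V_total = 66.2°.

V_total = 107.2∠66.2° V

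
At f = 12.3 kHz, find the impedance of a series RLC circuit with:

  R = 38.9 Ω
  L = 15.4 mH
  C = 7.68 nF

Step 1 — Angular frequency: ω = 2π·f = 2π·1.23e+04 = 7.728e+04 rad/s.
Step 2 — Component impedances:
  R: Z = R = 38.9 Ω
  L: Z = jωL = j·7.728e+04·0.0154 = 0 + j1190 Ω
  C: Z = 1/(jωC) = -j/(ω·C) = 0 - j1685 Ω
Step 3 — Series combination: Z_total = R + L + C = 38.9 - j494.7 Ω = 496.2∠-85.5° Ω.

Z = 38.9 - j494.7 Ω = 496.2∠-85.5° Ω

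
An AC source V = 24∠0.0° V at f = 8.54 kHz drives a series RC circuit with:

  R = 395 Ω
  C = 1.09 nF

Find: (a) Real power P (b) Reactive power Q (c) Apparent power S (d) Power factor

Step 1 — Angular frequency: ω = 2π·f = 2π·8540 = 5.366e+04 rad/s.
Step 2 — Component impedances:
  R: Z = R = 395 Ω
  C: Z = 1/(jωC) = -j/(ω·C) = 0 - j1.71e+04 Ω
Step 3 — Series combination: Z_total = R + C = 395 - j1.71e+04 Ω = 1.71e+04∠-88.7° Ω.
Step 4 — Source phasor: V = 24∠0.0° V = 24 V.
Step 5 — Current: I = V / Z = 3.241e-05 + j0.001403 A = 0.001403∠88.7° A.
Step 6 — Complex power: S = V·I* = 0.0007779 - j0.03367 VA.
Step 7 — Real power: P = Re(S) = 0.0007779 W.
Step 8 — Reactive power: Q = Im(S) = -0.03367 VAR.
Step 9 — Apparent power: |S| = 0.03368 VA.
Step 10 — Power factor: PF = P/|S| = 0.0231 (leading).

(a) P = 0.0007779 W  (b) Q = -0.03367 VAR  (c) S = 0.03368 VA  (d) PF = 0.0231 (leading)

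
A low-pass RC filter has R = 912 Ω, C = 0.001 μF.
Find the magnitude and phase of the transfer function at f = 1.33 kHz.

Step 1 — Angular frequency: ω = 2π·1330 = 8357 rad/s.
Step 2 — Transfer function: H(jω) = 1/(1 + jωRC).
Step 3 — Denominator: 1 + jωRC = 1 + j·8357·912·1e-09 = 1 + j0.007621.
Step 4 — H = 0.9999 - j0.007621.
Step 5 — Magnitude: |H| = 1 (-0.0 dB); phase: φ = -0.4°.

|H| = 1 (-0.0 dB), φ = -0.4°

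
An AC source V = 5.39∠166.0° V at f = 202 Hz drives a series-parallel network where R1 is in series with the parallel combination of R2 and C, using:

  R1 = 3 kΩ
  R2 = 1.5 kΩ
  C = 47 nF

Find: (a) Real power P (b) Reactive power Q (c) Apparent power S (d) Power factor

Step 1 — Angular frequency: ω = 2π·f = 2π·202 = 1269 rad/s.
Step 2 — Component impedances:
  R1: Z = R = 3000 Ω
  R2: Z = R = 1500 Ω
  C: Z = 1/(jωC) = -j/(ω·C) = 0 - j1.676e+04 Ω
Step 3 — Parallel branch: R2 || C = 1/(1/R2 + 1/C) = 1488 - j133.2 Ω.
Step 4 — Series with R1: Z_total = R1 + (R2 || C) = 4488 - j133.2 Ω = 4490∠-1.7° Ω.
Step 5 — Source phasor: V = 5.39∠166.0° V = -5.23 + j1.304 V.
Step 6 — Current: I = V / Z = -0.001173 + j0.0002557 A = 0.0012∠167.7° A.
Step 7 — Complex power: S = V·I* = 0.006467 - j0.0001919 VA.
Step 8 — Real power: P = Re(S) = 0.006467 W.
Step 9 — Reactive power: Q = Im(S) = -0.0001919 VAR.
Step 10 — Apparent power: |S| = 0.00647 VA.
Step 11 — Power factor: PF = P/|S| = 0.9996 (leading).

(a) P = 0.006467 W  (b) Q = -0.0001919 VAR  (c) S = 0.00647 VA  (d) PF = 0.9996 (leading)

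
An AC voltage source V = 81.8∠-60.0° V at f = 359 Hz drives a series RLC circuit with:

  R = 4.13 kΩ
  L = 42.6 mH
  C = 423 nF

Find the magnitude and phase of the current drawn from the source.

Step 1 — Angular frequency: ω = 2π·f = 2π·359 = 2256 rad/s.
Step 2 — Component impedances:
  R: Z = R = 4130 Ω
  L: Z = jωL = j·2256·0.0426 = 0 + j96.09 Ω
  C: Z = 1/(jωC) = -j/(ω·C) = 0 - j1048 Ω
Step 3 — Series combination: Z_total = R + L + C = 4130 - j952 Ω = 4238∠-13.0° Ω.
Step 4 — Source phasor: V = 81.8∠-60.0° V = 40.9 - j70.84 V.
Step 5 — Ohm's law: I = V / Z_total = (40.9 - j70.84) / (4130 - j952) = 0.01316 - j0.01412 A.
Step 6 — Convert to polar: |I| = 0.0193 A, ∠I = -47.0°.

I = 0.0193∠-47.0° A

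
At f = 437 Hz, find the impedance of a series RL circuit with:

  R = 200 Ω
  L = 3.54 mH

Step 1 — Angular frequency: ω = 2π·f = 2π·437 = 2746 rad/s.
Step 2 — Component impedances:
  R: Z = R = 200 Ω
  L: Z = jωL = j·2746·0.00354 = 0 + j9.72 Ω
Step 3 — Series combination: Z_total = R + L = 200 + j9.72 Ω = 200.2∠2.8° Ω.

Z = 200 + j9.72 Ω = 200.2∠2.8° Ω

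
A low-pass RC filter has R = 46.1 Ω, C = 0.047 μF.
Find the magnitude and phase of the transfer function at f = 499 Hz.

Step 1 — Angular frequency: ω = 2π·499 = 3135 rad/s.
Step 2 — Transfer function: H(jω) = 1/(1 + jωRC).
Step 3 — Denominator: 1 + jωRC = 1 + j·3135·46.1·4.7e-08 = 1 + j0.006793.
Step 4 — H = 1 - j0.006793.
Step 5 — Magnitude: |H| = 1 (-0.0 dB); phase: φ = -0.4°.

|H| = 1 (-0.0 dB), φ = -0.4°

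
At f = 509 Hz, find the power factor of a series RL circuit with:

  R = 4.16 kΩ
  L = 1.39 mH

Step 1 — Angular frequency: ω = 2π·f = 2π·509 = 3198 rad/s.
Step 2 — Component impedances:
  R: Z = R = 4160 Ω
  L: Z = jωL = j·3198·0.00139 = 0 + j4.445 Ω
Step 3 — Series combination: Z_total = R + L = 4160 + j4.445 Ω = 4160∠0.1° Ω.
Step 4 — Power factor: PF = cos(φ) = Re(Z)/|Z| = 4160/4160 = 1.
Step 5 — Type: Im(Z) = 4.445 ⇒ lagging (phase φ = 0.1°).

PF = 1 (lagging, φ = 0.1°)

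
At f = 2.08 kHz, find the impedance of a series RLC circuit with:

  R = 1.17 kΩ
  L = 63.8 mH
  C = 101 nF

Step 1 — Angular frequency: ω = 2π·f = 2π·2080 = 1.307e+04 rad/s.
Step 2 — Component impedances:
  R: Z = R = 1170 Ω
  L: Z = jωL = j·1.307e+04·0.0638 = 0 + j833.8 Ω
  C: Z = 1/(jωC) = -j/(ω·C) = 0 - j757.6 Ω
Step 3 — Series combination: Z_total = R + L + C = 1170 + j76.21 Ω = 1172∠3.7° Ω.

Z = 1170 + j76.21 Ω = 1172∠3.7° Ω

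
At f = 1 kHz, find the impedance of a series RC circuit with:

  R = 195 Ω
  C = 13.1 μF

Step 1 — Angular frequency: ω = 2π·f = 2π·1000 = 6283 rad/s.
Step 2 — Component impedances:
  R: Z = R = 195 Ω
  C: Z = 1/(jωC) = -j/(ω·C) = 0 - j12.15 Ω
Step 3 — Series combination: Z_total = R + C = 195 - j12.15 Ω = 195.4∠-3.6° Ω.

Z = 195 - j12.15 Ω = 195.4∠-3.6° Ω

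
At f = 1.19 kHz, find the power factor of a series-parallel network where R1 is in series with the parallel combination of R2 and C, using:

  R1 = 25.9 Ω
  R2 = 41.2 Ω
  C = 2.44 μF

Step 1 — Angular frequency: ω = 2π·f = 2π·1190 = 7477 rad/s.
Step 2 — Component impedances:
  R1: Z = R = 25.9 Ω
  R2: Z = R = 41.2 Ω
  C: Z = 1/(jωC) = -j/(ω·C) = 0 - j54.81 Ω
Step 3 — Parallel branch: R2 || C = 1/(1/R2 + 1/C) = 26.33 - j19.79 Ω.
Step 4 — Series with R1: Z_total = R1 + (R2 || C) = 52.23 - j19.79 Ω = 55.85∠-20.8° Ω.
Step 5 — Power factor: PF = cos(φ) = Re(Z)/|Z| = 52.226/55.849 = 0.9351.
Step 6 — Type: Im(Z) = -19.79 ⇒ leading (phase φ = -20.8°).

PF = 0.9351 (leading, φ = -20.8°)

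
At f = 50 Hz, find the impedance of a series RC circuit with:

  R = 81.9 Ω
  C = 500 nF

Step 1 — Angular frequency: ω = 2π·f = 2π·50 = 314.2 rad/s.
Step 2 — Component impedances:
  R: Z = R = 81.9 Ω
  C: Z = 1/(jωC) = -j/(ω·C) = 0 - j6366 Ω
Step 3 — Series combination: Z_total = R + C = 81.9 - j6366 Ω = 6367∠-89.3° Ω.

Z = 81.9 - j6366 Ω = 6367∠-89.3° Ω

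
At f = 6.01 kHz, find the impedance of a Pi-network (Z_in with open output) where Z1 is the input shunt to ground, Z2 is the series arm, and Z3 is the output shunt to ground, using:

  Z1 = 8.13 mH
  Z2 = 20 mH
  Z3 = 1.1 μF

Step 1 — Angular frequency: ω = 2π·f = 2π·6010 = 3.776e+04 rad/s.
Step 2 — Component impedances:
  Z1: Z = jωL = j·3.776e+04·0.00813 = 0 + j307 Ω
  Z2: Z = jωL = j·3.776e+04·0.02 = 0 + j755.2 Ω
  Z3: Z = 1/(jωC) = -j/(ω·C) = 0 - j24.07 Ω
Step 3 — With open output, the series arm Z2 and the output shunt Z3 appear in series to ground: Z2 + Z3 = 0 + j731.2 Ω.
Step 4 — Parallel with input shunt Z1: Z_in = Z1 || (Z2 + Z3) = 0 + j216.2 Ω = 216.2∠90.0° Ω.

Z = 0 + j216.2 Ω = 216.2∠90.0° Ω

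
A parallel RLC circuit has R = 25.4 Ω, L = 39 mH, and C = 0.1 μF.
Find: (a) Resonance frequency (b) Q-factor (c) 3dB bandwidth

Step 1 — Resonance: ω₀ = 1/√(LC) = 1/√(0.039·1e-07) = 1.601e+04 rad/s.
Step 2 — f₀ = ω₀/(2π) = 2549 Hz.
Step 3 — Parallel Q: Q = R/(ω₀L) = 25.4/(1.601e+04·0.039) = 0.04067.
Step 4 — Bandwidth: Δω = ω₀/Q = 3.937e+05 rad/s; BW = Δω/(2π) = 6.266e+04 Hz.

(a) f₀ = 2549 Hz  (b) Q = 0.04067  (c) BW = 6.266e+04 Hz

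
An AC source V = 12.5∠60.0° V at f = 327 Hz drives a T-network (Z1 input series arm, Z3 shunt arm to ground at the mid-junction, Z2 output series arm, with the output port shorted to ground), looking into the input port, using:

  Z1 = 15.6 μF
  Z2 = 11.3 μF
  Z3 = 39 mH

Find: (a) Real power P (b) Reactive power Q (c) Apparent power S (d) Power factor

Step 1 — Angular frequency: ω = 2π·f = 2π·327 = 2055 rad/s.
Step 2 — Component impedances:
  Z1: Z = 1/(jωC) = -j/(ω·C) = 0 - j31.2 Ω
  Z2: Z = 1/(jωC) = -j/(ω·C) = 0 - j43.07 Ω
  Z3: Z = jωL = j·2055·0.039 = 0 + j80.13 Ω
Step 3 — With the output port shorted to ground, the output series arm Z2 runs from the junction to ground; the shunt arm Z3 also runs from the junction to ground. They appear in parallel: Z3 || Z2 = 0 - j93.13 Ω.
Step 4 — Series with input arm Z1: Z_in = Z1 + (Z3 || Z2) = 0 - j124.3 Ω = 124.3∠-90.0° Ω.
Step 5 — Source phasor: V = 12.5∠60.0° V = 6.25 + j10.83 V.
Step 6 — Current: I = V / Z = -0.08707 + j0.05027 A = 0.1005∠150.0° A.
Step 7 — Complex power: S = V·I* = 0 - j1.257 VA.
Step 8 — Real power: P = Re(S) = 0 W.
Step 9 — Reactive power: Q = Im(S) = -1.257 VAR.
Step 10 — Apparent power: |S| = 1.257 VA.
Step 11 — Power factor: PF = P/|S| = 0 (leading).

(a) P = 0 W  (b) Q = -1.257 VAR  (c) S = 1.257 VA  (d) PF = 0 (leading)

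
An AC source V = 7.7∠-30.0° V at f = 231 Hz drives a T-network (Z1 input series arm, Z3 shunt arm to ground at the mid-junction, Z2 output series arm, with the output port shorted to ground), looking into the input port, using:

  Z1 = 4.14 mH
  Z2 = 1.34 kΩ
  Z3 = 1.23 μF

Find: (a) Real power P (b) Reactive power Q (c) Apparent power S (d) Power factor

Step 1 — Angular frequency: ω = 2π·f = 2π·231 = 1451 rad/s.
Step 2 — Component impedances:
  Z1: Z = jωL = j·1451·0.00414 = 0 + j6.009 Ω
  Z2: Z = R = 1340 Ω
  Z3: Z = 1/(jωC) = -j/(ω·C) = 0 - j560.1 Ω
Step 3 — With the output port shorted to ground, the output series arm Z2 runs from the junction to ground; the shunt arm Z3 also runs from the junction to ground. They appear in parallel: Z3 || Z2 = 199.3 - j476.8 Ω.
Step 4 — Series with input arm Z1: Z_in = Z1 + (Z3 || Z2) = 199.3 - j470.8 Ω = 511.3∠-67.1° Ω.
Step 5 — Source phasor: V = 7.7∠-30.0° V = 6.668 - j3.85 V.
Step 6 — Current: I = V / Z = 0.01202 + j0.009075 A = 0.01506∠37.1° A.
Step 7 — Complex power: S = V·I* = 0.04521 - j0.1068 VA.
Step 8 — Real power: P = Re(S) = 0.04521 W.
Step 9 — Reactive power: Q = Im(S) = -0.1068 VAR.
Step 10 — Apparent power: |S| = 0.116 VA.
Step 11 — Power factor: PF = P/|S| = 0.3899 (leading).

(a) P = 0.04521 W  (b) Q = -0.1068 VAR  (c) S = 0.116 VA  (d) PF = 0.3899 (leading)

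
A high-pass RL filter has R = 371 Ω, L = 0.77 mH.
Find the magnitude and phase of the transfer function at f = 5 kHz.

Step 1 — Angular frequency: ω = 2π·5000 = 3.142e+04 rad/s.
Step 2 — Transfer function: H(jω) = jωL/(R + jωL).
Step 3 — Numerator jωL = j·24.19; denominator R + jωL = 371 + j24.19.
Step 4 — H = 0.004233 + j0.06493.
Step 5 — Magnitude: |H| = 0.06506 (-23.7 dB); phase: φ = 86.3°.

|H| = 0.06506 (-23.7 dB), φ = 86.3°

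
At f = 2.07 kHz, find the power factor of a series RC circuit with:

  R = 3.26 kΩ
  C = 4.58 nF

Step 1 — Angular frequency: ω = 2π·f = 2π·2070 = 1.301e+04 rad/s.
Step 2 — Component impedances:
  R: Z = R = 3260 Ω
  C: Z = 1/(jωC) = -j/(ω·C) = 0 - j1.679e+04 Ω
Step 3 — Series combination: Z_total = R + C = 3260 - j1.679e+04 Ω = 1.71e+04∠-79.0° Ω.
Step 4 — Power factor: PF = cos(φ) = Re(Z)/|Z| = 3260/1.71e+04 = 0.1906.
Step 5 — Type: Im(Z) = -1.679e+04 ⇒ leading (phase φ = -79.0°).

PF = 0.1906 (leading, φ = -79.0°)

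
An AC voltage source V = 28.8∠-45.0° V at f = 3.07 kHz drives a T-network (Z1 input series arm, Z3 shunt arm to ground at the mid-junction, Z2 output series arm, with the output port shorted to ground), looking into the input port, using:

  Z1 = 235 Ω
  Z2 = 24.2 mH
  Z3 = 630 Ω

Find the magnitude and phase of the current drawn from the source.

Step 1 — Angular frequency: ω = 2π·f = 2π·3070 = 1.929e+04 rad/s.
Step 2 — Component impedances:
  Z1: Z = R = 235 Ω
  Z2: Z = jωL = j·1.929e+04·0.0242 = 0 + j466.8 Ω
  Z3: Z = R = 630 Ω
Step 3 — With the output port shorted to ground, the output series arm Z2 runs from the junction to ground; the shunt arm Z3 also runs from the junction to ground. They appear in parallel: Z3 || Z2 = 223.3 + j301.4 Ω.
Step 4 — Series with input arm Z1: Z_in = Z1 + (Z3 || Z2) = 458.3 + j301.4 Ω = 548.5∠33.3° Ω.
Step 5 — Source phasor: V = 28.8∠-45.0° V = 20.36 - j20.36 V.
Step 6 — Ohm's law: I = V / Z_total = (20.36 - j20.36) / (458.3 + j301.4) = 0.01062 - j0.05142 A.
Step 7 — Convert to polar: |I| = 0.05251 A, ∠I = -78.3°.

I = 0.05251∠-78.3° A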